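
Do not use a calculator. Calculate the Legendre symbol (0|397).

Top reduces to 0: gcd > 1, so the symbol is 0.

0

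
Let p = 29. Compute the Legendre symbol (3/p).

-1

Reciprocity: 3 ≡ 3 and 29 ≡ 1 (mod 4), so (3/29) = +(29/3).
Reduce top mod 3: now compute (2/3).
Pull out 2: since 3 ≡ 3 (mod 8), (2/3) = -1.
Reached (1/3) = 1. Collecting the sign flips along the way, the symbol is -1.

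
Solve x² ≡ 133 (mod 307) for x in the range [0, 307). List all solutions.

Since 307 ≡ 3 (mod 4), a square root of 133 is 133^((307+1)/4) = 133^77 mod 307.
Repeated squaring: 133^2≡190, 133^4≡181, 133^8≡219, 133^16≡69, 133^32≡156, 133^64≡83 (mod 307).
133^77 = 133^(64+8+4+1) ≡ 146 (mod 307).
Check: 146² = 21316 ≡ 133 (mod 307). The two roots are 146 and 161.

146, 161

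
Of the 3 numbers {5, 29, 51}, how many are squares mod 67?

(5/67) = -1 → non-residue.
(29/67) = +1 → QR.
(51/67) = -1 → non-residue.
Total quadratic residues among the 3: 1.

1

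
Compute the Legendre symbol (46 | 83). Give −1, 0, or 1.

Pull out 2: since 83 ≡ 3 (mod 8), (2/83) = -1.
Reciprocity: 23 ≡ 3 and 83 ≡ 3 (mod 4), so (23/83) = −(83/23).
Reduce top mod 23: now compute (14/23).
Pull out 2: since 23 ≡ 7 (mod 8), (2/23) = +1.
Reciprocity: 7 ≡ 3 and 23 ≡ 3 (mod 4), so (7/23) = −(23/7).
Reduce top mod 7: now compute (2/7).
Pull out 2: since 7 ≡ 7 (mod 8), (2/7) = +1.
Reached (1/7) = 1. Collecting the sign flips along the way, the symbol is -1.

-1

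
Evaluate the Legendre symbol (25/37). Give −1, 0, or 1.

1

Euler's criterion: (25/37) ≡ 25^18 (mod 37).
25^2 ≡ 33 (mod 37)
25^4 ≡ 16 (mod 37)
25^8 ≡ 34 (mod 37)
25^16 ≡ 9 (mod 37)
25^18 = 25^(16+2) ≡ 1 (mod 37).
Result is 1, so (25/37) = 1.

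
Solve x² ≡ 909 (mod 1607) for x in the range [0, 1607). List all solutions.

404, 1203

Since 1607 ≡ 3 (mod 4), a square root of 909 is 909^((1607+1)/4) = 909^402 mod 1607.
Repeated squaring: 909^2≡283, 909^4≡1346, 909^8≡627, 909^16≡1021, 909^32≡1105, 909^64≡1312, 909^128≡247, 909^256≡1550 (mod 1607).
909^402 = 909^(256+128+16+2) ≡ 404 (mod 1607).
Check: 404² = 163216 ≡ 909 (mod 1607). The two roots are 404 and 1203.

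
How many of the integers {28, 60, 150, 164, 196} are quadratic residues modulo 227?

2

(28/227) = +1 → QR.
(60/227) = -1 → non-residue.
(150/227) = -1 → non-residue.
(164/227) = -1 → non-residue.
(196/227) = +1 → QR.
Total quadratic residues among the 5: 2.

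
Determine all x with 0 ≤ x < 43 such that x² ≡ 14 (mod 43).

10, 33

Since 43 ≡ 3 (mod 4), a square root of 14 is 14^((43+1)/4) = 14^11 mod 43.
Repeated squaring: 14^2≡24, 14^4≡17, 14^8≡31 (mod 43).
14^11 = 14^(8+2+1) ≡ 10 (mod 43).
Check: 10² = 100 ≡ 14 (mod 43). The two roots are 10 and 33.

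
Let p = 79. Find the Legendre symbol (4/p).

Pull out 2^2: since 79 ≡ 7 (mod 8), (2/79) = +1, so (2/79)^2 = +1.
Reached (1/79) = 1. Collecting the sign flips along the way, the symbol is +1.

1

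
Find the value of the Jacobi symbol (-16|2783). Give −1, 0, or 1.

-1

First reduce: -16 ≡ 2767 (mod 2783).
Reciprocity: 2767 ≡ 3 and 2783 ≡ 3 (mod 4), so (2767/2783) = −(2783/2767).
Reduce top mod 2767: now compute (16/2767).
Pull out 2^4: since 2767 ≡ 7 (mod 8), (2/2767) = +1, so (2/2767)^4 = +1.
Reached (1/2767) = 1. Collecting the sign flips along the way, the symbol is -1.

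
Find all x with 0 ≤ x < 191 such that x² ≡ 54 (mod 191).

93, 98

Since 191 ≡ 3 (mod 4), a square root of 54 is 54^((191+1)/4) = 54^48 mod 191.
Repeated squaring: 54^2≡51, 54^4≡118, 54^8≡172, 54^16≡170, 54^32≡59 (mod 191).
54^48 = 54^(32+16) ≡ 98 (mod 191).
Check: 98² = 9604 ≡ 54 (mod 191). The two roots are 93 and 98.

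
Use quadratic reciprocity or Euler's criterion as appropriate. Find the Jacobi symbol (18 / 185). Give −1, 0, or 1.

Pull out 2: since 185 ≡ 1 (mod 8), (2/185) = +1.
Reciprocity: 9 ≡ 1 and 185 ≡ 1 (mod 4), so (9/185) = +(185/9).
Reduce top mod 9: now compute (5/9).
Reciprocity: 5 ≡ 1 and 9 ≡ 1 (mod 4), so (5/9) = +(9/5).
Reduce top mod 5: now compute (4/5).
Pull out 2^2: since 5 ≡ 5 (mod 8), (2/5) = -1, so (2/5)^2 = +1.
Reached (1/5) = 1. Collecting the sign flips along the way, the symbol is +1.

1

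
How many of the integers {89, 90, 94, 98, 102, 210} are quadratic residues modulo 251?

2

(89/251) = +1 → QR.
(90/251) = -1 → non-residue.
(94/251) = +1 → QR.
(98/251) = -1 → non-residue.
(102/251) = -1 → non-residue.
(210/251) = -1 → non-residue.
Total quadratic residues among the 6: 2.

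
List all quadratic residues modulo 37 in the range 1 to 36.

Square k = 1,…,18 (k and 37−k give the same square):
1²=1, 2²=4, 3²=9, 4²=16, 5²=25, 6²=36, 7²≡12, 8²≡27, 9²≡7, 10²≡26, 11²≡10, 12²≡33, 13²≡21, 14²≡11, 15²≡3, 16²≡34, 17²≡30, 18²≡28 (mod 37).
So the quadratic residues mod 37 are {1, 3, 4, 7, 9, 10, 11, 12, 16, 21, 25, 26, 27, 28, 30, 33, 34, 36}.

1,3,4,7,9,10,11,12,16,21,25,26,27,28,30,33,34,36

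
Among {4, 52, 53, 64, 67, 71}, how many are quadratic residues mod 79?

(4/79) = +1 → QR.
(52/79) = +1 → QR.
(53/79) = -1 → non-residue.
(64/79) = +1 → QR.
(67/79) = +1 → QR.
(71/79) = -1 → non-residue.
Total quadratic residues among the 6: 4.

4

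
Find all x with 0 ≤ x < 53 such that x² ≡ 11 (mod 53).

8, 45

53 ≡ 1 (mod 4), so we find a root by search.
Trying successive values, 8² = 64 ≡ 11 (mod 53). The other root is 53 − 8 = 45.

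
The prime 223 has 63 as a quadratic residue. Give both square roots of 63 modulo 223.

Since 223 ≡ 3 (mod 4), a square root of 63 is 63^((223+1)/4) = 63^56 mod 223.
Repeated squaring: 63^2≡178, 63^4≡18, 63^8≡101, 63^16≡166, 63^32≡127 (mod 223).
63^56 = 63^(32+16+8) ≡ 78 (mod 223).
Check: 78² = 6084 ≡ 63 (mod 223). The two roots are 78 and 145.

78, 145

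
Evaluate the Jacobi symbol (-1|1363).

First reduce: -1 ≡ 1362 (mod 1363).
Pull out 2: since 1363 ≡ 3 (mod 8), (2/1363) = -1.
Reciprocity: 681 ≡ 1 and 1363 ≡ 3 (mod 4), so (681/1363) = +(1363/681).
Reduce top mod 681: now compute (1/681).
Reached (1/681) = 1. Collecting the sign flips along the way, the symbol is -1.

-1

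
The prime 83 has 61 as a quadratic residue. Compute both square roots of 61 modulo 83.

Since 83 ≡ 3 (mod 4), a square root of 61 is 61^((83+1)/4) = 61^21 mod 83.
Repeated squaring: 61^2≡69, 61^4≡30, 61^8≡70, 61^16≡3 (mod 83).
61^21 = 61^(16+4+1) ≡ 12 (mod 83).
Check: 12² = 144 ≡ 61 (mod 83). The two roots are 12 and 71.

12, 71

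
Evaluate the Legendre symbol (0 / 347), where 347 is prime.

Top reduces to 0: gcd > 1, so the symbol is 0.

0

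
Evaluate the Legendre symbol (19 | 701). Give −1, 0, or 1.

Reciprocity: 19 ≡ 3 and 701 ≡ 1 (mod 4), so (19/701) = +(701/19).
Reduce top mod 19: now compute (17/19).
Reciprocity: 17 ≡ 1 and 19 ≡ 3 (mod 4), so (17/19) = +(19/17).
Reduce top mod 17: now compute (2/17).
Pull out 2: since 17 ≡ 1 (mod 8), (2/17) = +1.
Reached (1/17) = 1. Collecting the sign flips along the way, the symbol is +1.

1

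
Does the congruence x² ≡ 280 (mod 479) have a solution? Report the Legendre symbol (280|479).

Pull out 2^3: since 479 ≡ 7 (mod 8), (2/479) = +1, so (2/479)^3 = +1.
Reciprocity: 35 ≡ 3 and 479 ≡ 3 (mod 4), so (35/479) = −(479/35).
Reduce top mod 35: now compute (24/35).
Pull out 2^3: since 35 ≡ 3 (mod 8), (2/35) = -1, so (2/35)^3 = -1.
Reciprocity: 3 ≡ 3 and 35 ≡ 3 (mod 4), so (3/35) = −(35/3).
Reduce top mod 3: now compute (2/3).
Pull out 2: since 3 ≡ 3 (mod 8), (2/3) = -1.
Reached (1/3) = 1. Collecting the sign flips along the way, the symbol is +1.

1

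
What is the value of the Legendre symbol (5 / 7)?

Reciprocity: 5 ≡ 1 and 7 ≡ 3 (mod 4), so (5/7) = +(7/5).
Reduce top mod 5: now compute (2/5).
Pull out 2: since 5 ≡ 5 (mod 8), (2/5) = -1.
Reached (1/5) = 1. Collecting the sign flips along the way, the symbol is -1.

-1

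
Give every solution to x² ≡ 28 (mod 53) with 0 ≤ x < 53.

9, 44

53 ≡ 1 (mod 4), so we find a root by search.
Trying successive values, 9² = 81 ≡ 28 (mod 53). The other root is 53 − 9 = 44.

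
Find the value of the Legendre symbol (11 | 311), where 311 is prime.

Euler's criterion: (11/311) ≡ 11^155 (mod 311).
11^2 ≡ 121 (mod 311)
11^4 ≡ 24 (mod 311)
11^8 ≡ 265 (mod 311)
11^16 ≡ 250 (mod 311)
11^32 ≡ 300 (mod 311)
11^64 ≡ 121 (mod 311)
11^128 ≡ 24 (mod 311)
11^155 = 11^(128+16+8+2+1) ≡ 310 (mod 311).
Result is 310 ≡ −1, so (11/311) = −1.

-1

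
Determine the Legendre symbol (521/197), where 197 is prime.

Euler's criterion: (521/197) ≡ 127^98 (mod 197).
127^2 ≡ 172 (mod 197)
127^4 ≡ 34 (mod 197)
127^8 ≡ 171 (mod 197)
127^16 ≡ 85 (mod 197)
127^32 ≡ 133 (mod 197)
127^64 ≡ 156 (mod 197)
127^98 = 127^(64+32+2) ≡ 1 (mod 197).
Result is 1, so (521/197) = 1.

1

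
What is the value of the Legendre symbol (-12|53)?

-1

First reduce: -12 ≡ 41 (mod 53).
Reciprocity: 41 ≡ 1 and 53 ≡ 1 (mod 4), so (41/53) = +(53/41).
Reduce top mod 41: now compute (12/41).
Pull out 2^2: since 41 ≡ 1 (mod 8), (2/41) = +1, so (2/41)^2 = +1.
Reciprocity: 3 ≡ 3 and 41 ≡ 1 (mod 4), so (3/41) = +(41/3).
Reduce top mod 3: now compute (2/3).
Pull out 2: since 3 ≡ 3 (mod 8), (2/3) = -1.
Reached (1/3) = 1. Collecting the sign flips along the way, the symbol is -1.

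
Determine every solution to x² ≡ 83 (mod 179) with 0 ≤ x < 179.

Since 179 ≡ 3 (mod 4), a square root of 83 is 83^((179+1)/4) = 83^45 mod 179.
Repeated squaring: 83^2≡87, 83^4≡51, 83^8≡95, 83^16≡75, 83^32≡76 (mod 179).
83^45 = 83^(32+8+4+1) ≡ 158 (mod 179).
Check: 158² = 24964 ≡ 83 (mod 179). The two roots are 21 and 158.

21, 158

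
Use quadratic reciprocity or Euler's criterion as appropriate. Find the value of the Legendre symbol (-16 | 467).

First reduce: -16 ≡ 451 (mod 467).
Reciprocity: 451 ≡ 3 and 467 ≡ 3 (mod 4), so (451/467) = −(467/451).
Reduce top mod 451: now compute (16/451).
Pull out 2^4: since 451 ≡ 3 (mod 8), (2/451) = -1, so (2/451)^4 = +1.
Reached (1/451) = 1. Collecting the sign flips along the way, the symbol is -1.

-1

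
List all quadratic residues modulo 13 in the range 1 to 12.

Square k = 1,…,6 (k and 13−k give the same square):
1²=1, 2²=4, 3²=9, 4²≡3, 5²≡12, 6²≡10 (mod 13).
So the quadratic residues mod 13 are {1, 3, 4, 9, 10, 12}.

1,3,4,9,10,12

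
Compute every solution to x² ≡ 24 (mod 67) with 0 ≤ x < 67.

Since 67 ≡ 3 (mod 4), a square root of 24 is 24^((67+1)/4) = 24^17 mod 67.
Repeated squaring: 24^2≡40, 24^4≡59, 24^8≡64, 24^16≡9 (mod 67).
24^17 = 24^(16+1) ≡ 15 (mod 67).
Check: 15² = 225 ≡ 24 (mod 67). The two roots are 15 and 52.

15, 52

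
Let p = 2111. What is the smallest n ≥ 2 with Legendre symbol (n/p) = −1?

7

(2/2111) = +1, so 2 is a residue.
(3/2111) = +1, so 3 is a residue.
(4/2111) = +1, so 4 is a residue.
(5/2111) = +1, so 5 is a residue.
(6/2111) = +1, so 6 is a residue.
(7/2111) = −1, so 7 is the smallest positive non-residue mod 2111.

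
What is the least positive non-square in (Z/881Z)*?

3

(2/881) = +1, so 2 is a residue.
(3/881) = −1, so 3 is the smallest positive non-residue mod 881.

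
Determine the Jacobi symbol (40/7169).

Pull out 2^3: since 7169 ≡ 1 (mod 8), (2/7169) = +1, so (2/7169)^3 = +1.
Reciprocity: 5 ≡ 1 and 7169 ≡ 1 (mod 4), so (5/7169) = +(7169/5).
Reduce top mod 5: now compute (4/5).
Pull out 2^2: since 5 ≡ 5 (mod 8), (2/5) = -1, so (2/5)^2 = +1.
Reached (1/5) = 1. Collecting the sign flips along the way, the symbol is +1.

1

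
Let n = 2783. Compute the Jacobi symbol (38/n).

-1

Pull out 2: since 2783 ≡ 7 (mod 8), (2/2783) = +1.
Reciprocity: 19 ≡ 3 and 2783 ≡ 3 (mod 4), so (19/2783) = −(2783/19).
Reduce top mod 19: now compute (9/19).
Reciprocity: 9 ≡ 1 and 19 ≡ 3 (mod 4), so (9/19) = +(19/9).
Reduce top mod 9: now compute (1/9).
Reached (1/9) = 1. Collecting the sign flips along the way, the symbol is -1.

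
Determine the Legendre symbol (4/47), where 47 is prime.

1

Euler's criterion: (4/47) ≡ 4^23 (mod 47).
4^2 ≡ 16 (mod 47)
4^4 ≡ 21 (mod 47)
4^8 ≡ 18 (mod 47)
4^16 ≡ 42 (mod 47)
4^23 = 4^(16+4+2+1) ≡ 1 (mod 47).
Result is 1, so (4/47) = 1.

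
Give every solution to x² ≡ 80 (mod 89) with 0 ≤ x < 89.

89 ≡ 1 (mod 4), so we find a root by search.
Trying successive values, 13² = 169 ≡ 80 (mod 89). The other root is 89 − 13 = 76.

13, 76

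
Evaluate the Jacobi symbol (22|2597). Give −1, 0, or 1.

-1

Pull out 2: since 2597 ≡ 5 (mod 8), (2/2597) = -1.
Reciprocity: 11 ≡ 3 and 2597 ≡ 1 (mod 4), so (11/2597) = +(2597/11).
Reduce top mod 11: now compute (1/11).
Reached (1/11) = 1. Collecting the sign flips along the way, the symbol is -1.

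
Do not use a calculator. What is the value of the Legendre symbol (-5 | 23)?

1

First reduce: -5 ≡ 18 (mod 23).
Pull out 2: since 23 ≡ 7 (mod 8), (2/23) = +1.
Reciprocity: 9 ≡ 1 and 23 ≡ 3 (mod 4), so (9/23) = +(23/9).
Reduce top mod 9: now compute (5/9).
Reciprocity: 5 ≡ 1 and 9 ≡ 1 (mod 4), so (5/9) = +(9/5).
Reduce top mod 5: now compute (4/5).
Pull out 2^2: since 5 ≡ 5 (mod 8), (2/5) = -1, so (2/5)^2 = +1.
Reached (1/5) = 1. Collecting the sign flips along the way, the symbol is +1.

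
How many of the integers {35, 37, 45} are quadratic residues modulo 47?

(35/47) = -1 → non-residue.
(37/47) = +1 → QR.
(45/47) = -1 → non-residue.
Total quadratic residues among the 3: 1.

1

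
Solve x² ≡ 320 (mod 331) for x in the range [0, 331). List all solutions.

Since 331 ≡ 3 (mod 4), a square root of 320 is 320^((331+1)/4) = 320^83 mod 331.
Repeated squaring: 320^2≡121, 320^4≡77, 320^8≡302, 320^16≡179, 320^32≡265, 320^64≡53 (mod 331).
320^83 = 320^(64+16+2+1) ≡ 122 (mod 331).
Check: 122² = 14884 ≡ 320 (mod 331). The two roots are 122 and 209.

122, 209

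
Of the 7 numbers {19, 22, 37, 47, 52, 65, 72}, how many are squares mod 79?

5

(19/79) = +1 → QR.
(22/79) = +1 → QR.
(37/79) = -1 → non-residue.
(47/79) = -1 → non-residue.
(52/79) = +1 → QR.
(65/79) = +1 → QR.
(72/79) = +1 → QR.
Total quadratic residues among the 7: 5.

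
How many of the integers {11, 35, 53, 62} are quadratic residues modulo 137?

1

(11/137) = +1 → QR.
(35/137) = -1 → non-residue.
(53/137) = -1 → non-residue.
(62/137) = -1 → non-residue.
Total quadratic residues among the 4: 1.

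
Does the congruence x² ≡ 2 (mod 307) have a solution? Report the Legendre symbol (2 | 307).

Euler's criterion: (2/307) ≡ 2^153 (mod 307).
2^2 ≡ 4 (mod 307)
2^4 ≡ 16 (mod 307)
2^8 ≡ 256 (mod 307)
2^16 ≡ 145 (mod 307)
2^32 ≡ 149 (mod 307)
2^64 ≡ 97 (mod 307)
2^128 ≡ 199 (mod 307)
2^153 = 2^(128+16+8+1) ≡ 306 (mod 307).
Result is 306 ≡ −1, so (2/307) = −1.

-1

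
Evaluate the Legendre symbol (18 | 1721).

Pull out 2: since 1721 ≡ 1 (mod 8), (2/1721) = +1.
Reciprocity: 9 ≡ 1 and 1721 ≡ 1 (mod 4), so (9/1721) = +(1721/9).
Reduce top mod 9: now compute (2/9).
Pull out 2: since 9 ≡ 1 (mod 8), (2/9) = +1.
Reached (1/9) = 1. Collecting the sign flips along the way, the symbol is +1.

1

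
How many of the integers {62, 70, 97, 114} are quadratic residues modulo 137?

0

(62/137) = -1 → non-residue.
(70/137) = -1 → non-residue.
(97/137) = -1 → non-residue.
(114/137) = -1 → non-residue.
Total quadratic residues among the 4: 0.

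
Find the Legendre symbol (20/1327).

-1

Pull out 2^2: since 1327 ≡ 7 (mod 8), (2/1327) = +1, so (2/1327)^2 = +1.
Reciprocity: 5 ≡ 1 and 1327 ≡ 3 (mod 4), so (5/1327) = +(1327/5).
Reduce top mod 5: now compute (2/5).
Pull out 2: since 5 ≡ 5 (mod 8), (2/5) = -1.
Reached (1/5) = 1. Collecting the sign flips along the way, the symbol is -1.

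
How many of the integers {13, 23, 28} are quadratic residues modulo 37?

(13/37) = -1 → non-residue.
(23/37) = -1 → non-residue.
(28/37) = +1 → QR.
Total quadratic residues among the 3: 1.

1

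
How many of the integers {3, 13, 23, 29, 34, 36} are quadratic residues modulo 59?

(3/59) = +1 → QR.
(13/59) = -1 → non-residue.
(23/59) = -1 → non-residue.
(29/59) = +1 → QR.
(34/59) = -1 → non-residue.
(36/59) = +1 → QR.
Total quadratic residues among the 6: 3.

3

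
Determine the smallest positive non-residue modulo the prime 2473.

(2/2473) = +1, so 2 is a residue.
(3/2473) = +1, so 3 is a residue.
(4/2473) = +1, so 4 is a residue.
(5/2473) = −1, so 5 is the smallest positive non-residue mod 2473.

5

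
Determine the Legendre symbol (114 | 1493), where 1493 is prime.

Pull out 2: since 1493 ≡ 5 (mod 8), (2/1493) = -1.
Reciprocity: 57 ≡ 1 and 1493 ≡ 1 (mod 4), so (57/1493) = +(1493/57).
Reduce top mod 57: now compute (11/57).
Reciprocity: 11 ≡ 3 and 57 ≡ 1 (mod 4), so (11/57) = +(57/11).
Reduce top mod 11: now compute (2/11).
Pull out 2: since 11 ≡ 3 (mod 8), (2/11) = -1.
Reached (1/11) = 1. Collecting the sign flips along the way, the symbol is +1.

1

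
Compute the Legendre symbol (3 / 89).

Reciprocity: 3 ≡ 3 and 89 ≡ 1 (mod 4), so (3/89) = +(89/3).
Reduce top mod 3: now compute (2/3).
Pull out 2: since 3 ≡ 3 (mod 8), (2/3) = -1.
Reached (1/3) = 1. Collecting the sign flips along the way, the symbol is -1.

-1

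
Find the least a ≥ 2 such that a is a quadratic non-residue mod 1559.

17

(2/1559) = +1, so 2 is a residue.
(3/1559) = +1, so 3 is a residue.
(4/1559) = +1, so 4 is a residue.
(5/1559) = +1, so 5 is a residue.
(6/1559) = +1, so 6 is a residue.
(7/1559) = +1, so 7 is a residue.
(8/1559) = +1, so 8 is a residue.
(9/1559) = +1, so 9 is a residue.
(10/1559) = +1, so 10 is a residue.
(11/1559) = +1, so 11 is a residue.
(12/1559) = +1, so 12 is a residue.
(13/1559) = +1, so 13 is a residue.
(14/1559) = +1, so 14 is a residue.
(15/1559) = +1, so 15 is a residue.
(16/1559) = +1, so 16 is a residue.
(17/1559) = −1, so 17 is the smallest positive non-residue mod 1559.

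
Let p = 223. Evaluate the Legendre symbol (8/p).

1

Euler's criterion: (8/223) ≡ 8^111 (mod 223).
8^2 ≡ 64 (mod 223)
8^4 ≡ 82 (mod 223)
8^8 ≡ 34 (mod 223)
8^16 ≡ 41 (mod 223)
8^32 ≡ 120 (mod 223)
8^64 ≡ 128 (mod 223)
8^111 = 8^(64+32+8+4+2+1) ≡ 1 (mod 223).
Result is 1, so (8/223) = 1.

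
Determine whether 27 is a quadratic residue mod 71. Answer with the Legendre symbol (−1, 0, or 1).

1

Reciprocity: 27 ≡ 3 and 71 ≡ 3 (mod 4), so (27/71) = −(71/27).
Reduce top mod 27: now compute (17/27).
Reciprocity: 17 ≡ 1 and 27 ≡ 3 (mod 4), so (17/27) = +(27/17).
Reduce top mod 17: now compute (10/17).
Pull out 2: since 17 ≡ 1 (mod 8), (2/17) = +1.
Reciprocity: 5 ≡ 1 and 17 ≡ 1 (mod 4), so (5/17) = +(17/5).
Reduce top mod 5: now compute (2/5).
Pull out 2: since 5 ≡ 5 (mod 8), (2/5) = -1.
Reached (1/5) = 1. Collecting the sign flips along the way, the symbol is +1.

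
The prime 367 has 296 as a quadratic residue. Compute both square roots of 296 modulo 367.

42, 325

Since 367 ≡ 3 (mod 4), a square root of 296 is 296^((367+1)/4) = 296^92 mod 367.
Repeated squaring: 296^2≡270, 296^4≡234, 296^8≡73, 296^16≡191, 296^32≡148, 296^64≡251 (mod 367).
296^92 = 296^(64+16+8+4) ≡ 325 (mod 367).
Check: 325² = 105625 ≡ 296 (mod 367). The two roots are 42 and 325.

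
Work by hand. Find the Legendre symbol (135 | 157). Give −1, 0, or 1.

-1

Reciprocity: 135 ≡ 3 and 157 ≡ 1 (mod 4), so (135/157) = +(157/135).
Reduce top mod 135: now compute (22/135).
Pull out 2: since 135 ≡ 7 (mod 8), (2/135) = +1.
Reciprocity: 11 ≡ 3 and 135 ≡ 3 (mod 4), so (11/135) = −(135/11).
Reduce top mod 11: now compute (3/11).
Reciprocity: 3 ≡ 3 and 11 ≡ 3 (mod 4), so (3/11) = −(11/3).
Reduce top mod 3: now compute (2/3).
Pull out 2: since 3 ≡ 3 (mod 8), (2/3) = -1.
Reached (1/3) = 1. Collecting the sign flips along the way, the symbol is -1.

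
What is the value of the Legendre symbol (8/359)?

Euler's criterion: (8/359) ≡ 8^179 (mod 359).
8^2 ≡ 64 (mod 359)
8^4 ≡ 147 (mod 359)
8^8 ≡ 69 (mod 359)
8^16 ≡ 94 (mod 359)
8^32 ≡ 220 (mod 359)
8^64 ≡ 294 (mod 359)
8^128 ≡ 276 (mod 359)
8^179 = 8^(128+32+16+2+1) ≡ 1 (mod 359).
Result is 1, so (8/359) = 1.

1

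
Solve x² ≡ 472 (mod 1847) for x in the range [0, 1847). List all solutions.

Since 1847 ≡ 3 (mod 4), a square root of 472 is 472^((1847+1)/4) = 472^462 mod 1847.
Repeated squaring: 472^2≡1144, 472^4≡1060, 472^8≡624, 472^16≡1506, 472^32≡1767, 472^64≡859, 472^128≡928, 472^256≡482 (mod 1847).
472^462 = 472^(256+128+64+8+4+2) ≡ 632 (mod 1847).
Check: 632² = 399424 ≡ 472 (mod 1847). The two roots are 632 and 1215.

632, 1215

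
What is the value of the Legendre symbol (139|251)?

-1

Euler's criterion: (139/251) ≡ 139^125 (mod 251).
139^2 ≡ 245 (mod 251)
139^4 ≡ 36 (mod 251)
139^8 ≡ 41 (mod 251)
139^16 ≡ 175 (mod 251)
139^32 ≡ 3 (mod 251)
139^64 ≡ 9 (mod 251)
139^125 = 139^(64+32+16+8+4+1) ≡ 250 (mod 251).
Result is 250 ≡ −1, so (139/251) = −1.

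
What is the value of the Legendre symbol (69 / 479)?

Reciprocity: 69 ≡ 1 and 479 ≡ 3 (mod 4), so (69/479) = +(479/69).
Reduce top mod 69: now compute (65/69).
Reciprocity: 65 ≡ 1 and 69 ≡ 1 (mod 4), so (65/69) = +(69/65).
Reduce top mod 65: now compute (4/65).
Pull out 2^2: since 65 ≡ 1 (mod 8), (2/65) = +1, so (2/65)^2 = +1.
Reached (1/65) = 1. Collecting the sign flips along the way, the symbol is +1.

1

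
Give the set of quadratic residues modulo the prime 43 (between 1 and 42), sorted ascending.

Square k = 1,…,21 (k and 43−k give the same square):
1²=1, 2²=4, 3²=9, 4²=16, 5²=25, 6²=36, 7²≡6, 8²≡21, 9²≡38, 10²≡14, 11²≡35, 12²≡15, 13²≡40, 14²≡24, 15²≡10, 16²≡41, 17²≡31, 18²≡23, 19²≡17, 20²≡13, 21²≡11 (mod 43).
So the quadratic residues mod 43 are {1, 4, 6, 9, 10, 11, 13, 14, 15, 16, 17, 21, 23, 24, 25, 31, 35, 36, 38, 40, 41}.

1,4,6,9,10,11,13,14,15,16,17,21,23,24,25,31,35,36,38,40,41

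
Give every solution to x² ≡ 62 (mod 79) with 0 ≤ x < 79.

33, 46

Since 79 ≡ 3 (mod 4), a square root of 62 is 62^((79+1)/4) = 62^20 mod 79.
Repeated squaring: 62^2≡52, 62^4≡18, 62^8≡8, 62^16≡64 (mod 79).
62^20 = 62^(16+4) ≡ 46 (mod 79).
Check: 46² = 2116 ≡ 62 (mod 79). The two roots are 33 and 46.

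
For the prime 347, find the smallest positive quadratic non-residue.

2

(2/347) = −1, so 2 is the smallest positive non-residue mod 347.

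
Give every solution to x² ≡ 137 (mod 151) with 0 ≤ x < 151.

52, 99

Since 151 ≡ 3 (mod 4), a square root of 137 is 137^((151+1)/4) = 137^38 mod 151.
Repeated squaring: 137^2≡45, 137^4≡62, 137^8≡69, 137^16≡80, 137^32≡58 (mod 151).
137^38 = 137^(32+4+2) ≡ 99 (mod 151).
Check: 99² = 9801 ≡ 137 (mod 151). The two roots are 52 and 99.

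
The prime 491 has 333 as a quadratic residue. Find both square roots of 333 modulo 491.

Since 491 ≡ 3 (mod 4), a square root of 333 is 333^((491+1)/4) = 333^123 mod 491.
Repeated squaring: 333^2≡414, 333^4≡37, 333^8≡387, 333^16≡14, 333^32≡196, 333^64≡118 (mod 491).
333^123 = 333^(64+32+16+8+2+1) ≡ 260 (mod 491).
Check: 260² = 67600 ≡ 333 (mod 491). The two roots are 231 and 260.

231, 260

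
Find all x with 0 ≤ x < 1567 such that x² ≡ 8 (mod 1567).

112, 1455

Since 1567 ≡ 3 (mod 4), a square root of 8 is 8^((1567+1)/4) = 8^392 mod 1567.
Repeated squaring: 8^2≡64, 8^4≡962, 8^8≡914, 8^16≡185, 8^32≡1318, 8^64≡888, 8^128≡343, 8^256≡124 (mod 1567).
8^392 = 8^(256+128+8) ≡ 112 (mod 1567).
Check: 112² = 12544 ≡ 8 (mod 1567). The two roots are 112 and 1455.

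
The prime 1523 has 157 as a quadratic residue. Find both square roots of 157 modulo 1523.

639, 884

Since 1523 ≡ 3 (mod 4), a square root of 157 is 157^((1523+1)/4) = 157^381 mod 1523.
Repeated squaring: 157^2≡281, 157^4≡1288, 157^8≡397, 157^16≡740, 157^32≡843, 157^64≡931, 157^128≡174, 157^256≡1339 (mod 1523).
157^381 = 157^(256+64+32+16+8+4+1) ≡ 884 (mod 1523).
Check: 884² = 781456 ≡ 157 (mod 1523). The two roots are 639 and 884.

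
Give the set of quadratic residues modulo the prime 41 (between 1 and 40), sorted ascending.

Square k = 1,…,20 (k and 41−k give the same square):
1²=1, 2²=4, 3²=9, 4²=16, 5²=25, 6²=36, 7²≡8, 8²≡23, 9²≡40, 10²≡18, 11²≡39, 12²≡21, 13²≡5, 14²≡32, 15²≡20, 16²≡10, 17²≡2, 18²≡37, 19²≡33, 20²≡31 (mod 41).
So the quadratic residues mod 41 are {1, 2, 4, 5, 8, 9, 10, 16, 18, 20, 21, 23, 25, 31, 32, 33, 36, 37, 39, 40}.

1, 2, 4, 5, 8, 9, 10, 16, 18, 20, 21, 23, 25, 31, 32, 33, 36, 37, 39, 40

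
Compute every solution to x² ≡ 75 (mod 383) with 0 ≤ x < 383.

Since 383 ≡ 3 (mod 4), a square root of 75 is 75^((383+1)/4) = 75^96 mod 383.
Repeated squaring: 75^2≡263, 75^4≡229, 75^8≡353, 75^16≡134, 75^32≡338, 75^64≡110 (mod 383).
75^96 = 75^(64+32) ≡ 29 (mod 383).
Check: 29² = 841 ≡ 75 (mod 383). The two roots are 29 and 354.

29, 354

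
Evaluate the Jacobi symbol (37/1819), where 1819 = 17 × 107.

-1

Reciprocity: 37 ≡ 1 and 1819 ≡ 3 (mod 4), so (37/1819) = +(1819/37).
Reduce top mod 37: now compute (6/37).
Pull out 2: since 37 ≡ 5 (mod 8), (2/37) = -1.
Reciprocity: 3 ≡ 3 and 37 ≡ 1 (mod 4), so (3/37) = +(37/3).
Reduce top mod 3: now compute (1/3).
Reached (1/3) = 1. Collecting the sign flips along the way, the symbol is -1.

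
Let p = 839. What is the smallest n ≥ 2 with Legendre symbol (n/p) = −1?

11

(2/839) = +1, so 2 is a residue.
(3/839) = +1, so 3 is a residue.
(4/839) = +1, so 4 is a residue.
(5/839) = +1, so 5 is a residue.
(6/839) = +1, so 6 is a residue.
(7/839) = +1, so 7 is a residue.
(8/839) = +1, so 8 is a residue.
(9/839) = +1, so 9 is a residue.
(10/839) = +1, so 10 is a residue.
(11/839) = −1, so 11 is the smallest positive non-residue mod 839.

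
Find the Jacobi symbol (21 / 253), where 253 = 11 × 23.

1

Reciprocity: 21 ≡ 1 and 253 ≡ 1 (mod 4), so (21/253) = +(253/21).
Reduce top mod 21: now compute (1/21).
Reached (1/21) = 1. Collecting the sign flips along the way, the symbol is +1.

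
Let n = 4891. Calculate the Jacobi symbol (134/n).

Pull out 2: since 4891 ≡ 3 (mod 8), (2/4891) = -1.
Reciprocity: 67 ≡ 3 and 4891 ≡ 3 (mod 4), so (67/4891) = −(4891/67).
Reduce top mod 67: now compute (0/67).
Top reduces to 0: gcd > 1, so the symbol is 0.

0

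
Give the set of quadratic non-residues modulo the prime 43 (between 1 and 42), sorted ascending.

Square k = 1,…,21 (k and 43−k give the same square):
1²=1, 2²=4, 3²=9, 4²=16, 5²=25, 6²=36, 7²≡6, 8²≡21, 9²≡38, 10²≡14, 11²≡35, 12²≡15, 13²≡40, 14²≡24, 15²≡10, 16²≡41, 17²≡31, 18²≡23, 19²≡17, 20²≡13, 21²≡11 (mod 43).
The residues are {1, 4, 6, 9, 10, 11, 13, 14, 15, 16, 17, 21, 23, 24, 25, 31, 35, 36, 38, 40, 41}; the non-residues are the remaining 21 nonzero classes.

2, 3, 5, 7, 8, 12, 18, 19, 20, 22, 26, 27, 28, 29, 30, 32, 33, 34, 37, 39, 42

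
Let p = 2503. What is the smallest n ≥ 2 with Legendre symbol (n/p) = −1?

(2/2503) = +1, so 2 is a residue.
(3/2503) = −1, so 3 is the smallest positive non-residue mod 2503.

3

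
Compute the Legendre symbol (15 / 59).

Reciprocity: 15 ≡ 3 and 59 ≡ 3 (mod 4), so (15/59) = −(59/15).
Reduce top mod 15: now compute (14/15).
Pull out 2: since 15 ≡ 7 (mod 8), (2/15) = +1.
Reciprocity: 7 ≡ 3 and 15 ≡ 3 (mod 4), so (7/15) = −(15/7).
Reduce top mod 7: now compute (1/7).
Reached (1/7) = 1. Collecting the sign flips along the way, the symbol is +1.

1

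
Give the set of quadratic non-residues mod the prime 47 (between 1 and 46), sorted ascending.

5 10 11 13 15 19 20 22 23 26 29 30 31 33 35 38 39 40 41 43 44 45 46

Square k = 1,…,23 (k and 47−k give the same square):
1²=1, 2²=4, 3²=9, 4²=16, 5²=25, 6²=36, 7²≡2, 8²≡17, 9²≡34, 10²≡6, 11²≡27, 12²≡3, 13²≡28, 14²≡8, 15²≡37, 16²≡21, 17²≡7, 18²≡42, 19²≡32, 20²≡24, 21²≡18, 22²≡14, 23²≡12 (mod 47).
The residues are {1, 2, 3, 4, 6, 7, 8, 9, 12, 14, 16, 17, 18, 21, 24, 25, 27, 28, 32, 34, 36, 37, 42}; the non-residues are the remaining 23 nonzero classes.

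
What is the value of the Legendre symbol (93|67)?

First reduce: 93 ≡ 26 (mod 67).
Pull out 2: since 67 ≡ 3 (mod 8), (2/67) = -1.
Reciprocity: 13 ≡ 1 and 67 ≡ 3 (mod 4), so (13/67) = +(67/13).
Reduce top mod 13: now compute (2/13).
Pull out 2: since 13 ≡ 5 (mod 8), (2/13) = -1.
Reached (1/13) = 1. Collecting the sign flips along the way, the symbol is +1.

1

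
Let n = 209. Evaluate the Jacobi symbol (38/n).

Pull out 2: since 209 ≡ 1 (mod 8), (2/209) = +1.
Reciprocity: 19 ≡ 3 and 209 ≡ 1 (mod 4), so (19/209) = +(209/19).
Reduce top mod 19: now compute (0/19).
Top reduces to 0: gcd > 1, so the symbol is 0.

0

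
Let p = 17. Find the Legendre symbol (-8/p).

First reduce: -8 ≡ 9 (mod 17).
Reciprocity: 9 ≡ 1 and 17 ≡ 1 (mod 4), so (9/17) = +(17/9).
Reduce top mod 9: now compute (8/9).
Pull out 2^3: since 9 ≡ 1 (mod 8), (2/9) = +1, so (2/9)^3 = +1.
Reached (1/9) = 1. Collecting the sign flips along the way, the symbol is +1.

1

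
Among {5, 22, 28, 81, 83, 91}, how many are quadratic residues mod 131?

4

(5/131) = +1 → QR.
(22/131) = -1 → non-residue.
(28/131) = +1 → QR.
(81/131) = +1 → QR.
(83/131) = -1 → non-residue.
(91/131) = +1 → QR.
Total quadratic residues among the 6: 4.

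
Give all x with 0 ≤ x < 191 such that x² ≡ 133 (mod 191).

Since 191 ≡ 3 (mod 4), a square root of 133 is 133^((191+1)/4) = 133^48 mod 191.
Repeated squaring: 133^2≡117, 133^4≡128, 133^8≡149, 133^16≡45, 133^32≡115 (mod 191).
133^48 = 133^(32+16) ≡ 18 (mod 191).
Check: 18² = 324 ≡ 133 (mod 191). The two roots are 18 and 173.

18, 173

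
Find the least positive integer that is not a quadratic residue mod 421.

2

(2/421) = −1, so 2 is the smallest positive non-residue mod 421.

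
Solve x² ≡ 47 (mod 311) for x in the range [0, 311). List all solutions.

83, 228

Since 311 ≡ 3 (mod 4), a square root of 47 is 47^((311+1)/4) = 47^78 mod 311.
Repeated squaring: 47^2≡32, 47^4≡91, 47^8≡195, 47^16≡83, 47^32≡47, 47^64≡32 (mod 311).
47^78 = 47^(64+8+4+2) ≡ 83 (mod 311).
Check: 83² = 6889 ≡ 47 (mod 311). The two roots are 83 and 228.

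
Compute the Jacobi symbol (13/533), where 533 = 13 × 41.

Reciprocity: 13 ≡ 1 and 533 ≡ 1 (mod 4), so (13/533) = +(533/13).
Reduce top mod 13: now compute (0/13).
Top reduces to 0: gcd > 1, so the symbol is 0.

0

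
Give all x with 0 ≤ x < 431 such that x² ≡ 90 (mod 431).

63, 368

Since 431 ≡ 3 (mod 4), a square root of 90 is 90^((431+1)/4) = 90^108 mod 431.
Repeated squaring: 90^2≡342, 90^4≡163, 90^8≡278, 90^16≡135, 90^32≡123, 90^64≡44 (mod 431).
90^108 = 90^(64+32+8+4) ≡ 368 (mod 431).
Check: 368² = 135424 ≡ 90 (mod 431). The two roots are 63 and 368.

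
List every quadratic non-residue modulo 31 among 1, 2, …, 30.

Square k = 1,…,15 (k and 31−k give the same square):
1²=1, 2²=4, 3²=9, 4²=16, 5²=25, 6²≡5, 7²≡18, 8²≡2, 9²≡19, 10²≡7, 11²≡28, 12²≡20, 13²≡14, 14²≡10, 15²≡8 (mod 31).
The residues are {1, 2, 4, 5, 7, 8, 9, 10, 14, 16, 18, 19, 20, 25, 28}; the non-residues are the remaining 15 nonzero classes.

3,6,11,12,13,15,17,21,22,23,24,26,27,29,30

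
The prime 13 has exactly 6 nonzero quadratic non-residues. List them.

Square k = 1,…,6 (k and 13−k give the same square):
1²=1, 2²=4, 3²=9, 4²≡3, 5²≡12, 6²≡10 (mod 13).
The residues are {1, 3, 4, 9, 10, 12}; the non-residues are the remaining 6 nonzero classes.

2,5,6,7,8,11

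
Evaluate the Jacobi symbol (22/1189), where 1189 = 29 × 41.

-1

Pull out 2: since 1189 ≡ 5 (mod 8), (2/1189) = -1.
Reciprocity: 11 ≡ 3 and 1189 ≡ 1 (mod 4), so (11/1189) = +(1189/11).
Reduce top mod 11: now compute (1/11).
Reached (1/11) = 1. Collecting the sign flips along the way, the symbol is -1.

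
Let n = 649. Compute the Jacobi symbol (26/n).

Pull out 2: since 649 ≡ 1 (mod 8), (2/649) = +1.
Reciprocity: 13 ≡ 1 and 649 ≡ 1 (mod 4), so (13/649) = +(649/13).
Reduce top mod 13: now compute (12/13).
Pull out 2^2: since 13 ≡ 5 (mod 8), (2/13) = -1, so (2/13)^2 = +1.
Reciprocity: 3 ≡ 3 and 13 ≡ 1 (mod 4), so (3/13) = +(13/3).
Reduce top mod 3: now compute (1/3).
Reached (1/3) = 1. Collecting the sign flips along the way, the symbol is +1.

1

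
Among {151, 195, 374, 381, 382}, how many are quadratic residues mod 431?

(151/431) = +1 → QR.
(195/431) = -1 → non-residue.
(374/431) = -1 → non-residue.
(381/431) = -1 → non-residue.
(382/431) = -1 → non-residue.
Total quadratic residues among the 5: 1.

1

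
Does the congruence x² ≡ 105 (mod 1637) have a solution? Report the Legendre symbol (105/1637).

Reciprocity: 105 ≡ 1 and 1637 ≡ 1 (mod 4), so (105/1637) = +(1637/105).
Reduce top mod 105: now compute (62/105).
Pull out 2: since 105 ≡ 1 (mod 8), (2/105) = +1.
Reciprocity: 31 ≡ 3 and 105 ≡ 1 (mod 4), so (31/105) = +(105/31).
Reduce top mod 31: now compute (12/31).
Pull out 2^2: since 31 ≡ 7 (mod 8), (2/31) = +1, so (2/31)^2 = +1.
Reciprocity: 3 ≡ 3 and 31 ≡ 3 (mod 4), so (3/31) = −(31/3).
Reduce top mod 3: now compute (1/3).
Reached (1/3) = 1. Collecting the sign flips along the way, the symbol is -1.

-1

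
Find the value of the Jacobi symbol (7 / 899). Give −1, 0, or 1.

1

Reciprocity: 7 ≡ 3 and 899 ≡ 3 (mod 4), so (7/899) = −(899/7).
Reduce top mod 7: now compute (3/7).
Reciprocity: 3 ≡ 3 and 7 ≡ 3 (mod 4), so (3/7) = −(7/3).
Reduce top mod 3: now compute (1/3).
Reached (1/3) = 1. Collecting the sign flips along the way, the symbol is +1.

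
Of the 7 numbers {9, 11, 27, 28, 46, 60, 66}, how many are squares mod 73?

3

(9/73) = +1 → QR.
(11/73) = -1 → non-residue.
(27/73) = +1 → QR.
(28/73) = -1 → non-residue.
(46/73) = +1 → QR.
(60/73) = -1 → non-residue.
(66/73) = -1 → non-residue.
Total quadratic residues among the 7: 3.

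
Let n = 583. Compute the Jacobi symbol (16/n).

Pull out 2^4: since 583 ≡ 7 (mod 8), (2/583) = +1, so (2/583)^4 = +1.
Reached (1/583) = 1. Collecting the sign flips along the way, the symbol is +1.

1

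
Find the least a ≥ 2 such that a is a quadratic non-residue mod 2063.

(2/2063) = +1, so 2 is a residue.
(3/2063) = +1, so 3 is a residue.
(4/2063) = +1, so 4 is a residue.
(5/2063) = −1, so 5 is the smallest positive non-residue mod 2063.

5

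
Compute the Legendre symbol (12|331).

Euler's criterion: (12/331) ≡ 12^165 (mod 331).
12^2 ≡ 144 (mod 331)
12^4 ≡ 214 (mod 331)
12^8 ≡ 118 (mod 331)
12^16 ≡ 22 (mod 331)
12^32 ≡ 153 (mod 331)
12^64 ≡ 239 (mod 331)
12^128 ≡ 189 (mod 331)
12^165 = 12^(128+32+4+1) ≡ 330 (mod 331).
Result is 330 ≡ −1, so (12/331) = −1.

-1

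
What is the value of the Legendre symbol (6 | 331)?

Pull out 2: since 331 ≡ 3 (mod 8), (2/331) = -1.
Reciprocity: 3 ≡ 3 and 331 ≡ 3 (mod 4), so (3/331) = −(331/3).
Reduce top mod 3: now compute (1/3).
Reached (1/3) = 1. Collecting the sign flips along the way, the symbol is +1.

1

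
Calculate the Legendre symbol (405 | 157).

First reduce: 405 ≡ 91 (mod 157).
Reciprocity: 91 ≡ 3 and 157 ≡ 1 (mod 4), so (91/157) = +(157/91).
Reduce top mod 91: now compute (66/91).
Pull out 2: since 91 ≡ 3 (mod 8), (2/91) = -1.
Reciprocity: 33 ≡ 1 and 91 ≡ 3 (mod 4), so (33/91) = +(91/33).
Reduce top mod 33: now compute (25/33).
Reciprocity: 25 ≡ 1 and 33 ≡ 1 (mod 4), so (25/33) = +(33/25).
Reduce top mod 25: now compute (8/25).
Pull out 2^3: since 25 ≡ 1 (mod 8), (2/25) = +1, so (2/25)^3 = +1.
Reached (1/25) = 1. Collecting the sign flips along the way, the symbol is -1.

-1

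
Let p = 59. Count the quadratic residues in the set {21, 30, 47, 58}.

(21/59) = +1 → QR.
(30/59) = -1 → non-residue.
(47/59) = -1 → non-residue.
(58/59) = -1 → non-residue.
Total quadratic residues among the 4: 1.

1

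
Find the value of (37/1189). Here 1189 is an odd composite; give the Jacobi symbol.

-1

Reciprocity: 37 ≡ 1 and 1189 ≡ 1 (mod 4), so (37/1189) = +(1189/37).
Reduce top mod 37: now compute (5/37).
Reciprocity: 5 ≡ 1 and 37 ≡ 1 (mod 4), so (5/37) = +(37/5).
Reduce top mod 5: now compute (2/5).
Pull out 2: since 5 ≡ 5 (mod 8), (2/5) = -1.
Reached (1/5) = 1. Collecting the sign flips along the way, the symbol is -1.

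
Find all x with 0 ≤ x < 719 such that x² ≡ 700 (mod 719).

134, 585

Since 719 ≡ 3 (mod 4), a square root of 700 is 700^((719+1)/4) = 700^180 mod 719.
Repeated squaring: 700^2≡361, 700^4≡182, 700^8≡50, 700^16≡343, 700^32≡452, 700^64≡108, 700^128≡160 (mod 719).
700^180 = 700^(128+32+16+4) ≡ 585 (mod 719).
Check: 585² = 342225 ≡ 700 (mod 719). The two roots are 134 and 585.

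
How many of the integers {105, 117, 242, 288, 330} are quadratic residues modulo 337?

4

(105/337) = -1 → non-residue.
(117/337) = +1 → QR.
(242/337) = +1 → QR.
(288/337) = +1 → QR.
(330/337) = +1 → QR.
Total quadratic residues among the 5: 4.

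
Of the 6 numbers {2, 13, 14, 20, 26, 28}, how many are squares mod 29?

3

(2/29) = -1 → non-residue.
(13/29) = +1 → QR.
(14/29) = -1 → non-residue.
(20/29) = +1 → QR.
(26/29) = -1 → non-residue.
(28/29) = +1 → QR.
Total quadratic residues among the 6: 3.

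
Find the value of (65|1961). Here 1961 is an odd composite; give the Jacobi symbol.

Reciprocity: 65 ≡ 1 and 1961 ≡ 1 (mod 4), so (65/1961) = +(1961/65).
Reduce top mod 65: now compute (11/65).
Reciprocity: 11 ≡ 3 and 65 ≡ 1 (mod 4), so (11/65) = +(65/11).
Reduce top mod 11: now compute (10/11).
Pull out 2: since 11 ≡ 3 (mod 8), (2/11) = -1.
Reciprocity: 5 ≡ 1 and 11 ≡ 3 (mod 4), so (5/11) = +(11/5).
Reduce top mod 5: now compute (1/5).
Reached (1/5) = 1. Collecting the sign flips along the way, the symbol is -1.

-1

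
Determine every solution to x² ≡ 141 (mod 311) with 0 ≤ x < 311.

102, 209

Since 311 ≡ 3 (mod 4), a square root of 141 is 141^((311+1)/4) = 141^78 mod 311.
Repeated squaring: 141^2≡288, 141^4≡218, 141^8≡252, 141^16≡60, 141^32≡179, 141^64≡8 (mod 311).
141^78 = 141^(64+8+4+2) ≡ 209 (mod 311).
Check: 209² = 43681 ≡ 141 (mod 311). The two roots are 102 and 209.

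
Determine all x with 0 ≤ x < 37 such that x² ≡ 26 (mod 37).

10, 27

37 ≡ 1 (mod 4), so we find a root by search.
Trying successive values, 10² = 100 ≡ 26 (mod 37). The other root is 37 − 10 = 27.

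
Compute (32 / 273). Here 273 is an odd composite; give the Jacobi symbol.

Pull out 2^5: since 273 ≡ 1 (mod 8), (2/273) = +1, so (2/273)^5 = +1.
Reached (1/273) = 1. Collecting the sign flips along the way, the symbol is +1.

1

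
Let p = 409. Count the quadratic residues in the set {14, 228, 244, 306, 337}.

2

(14/409) = -1 → non-residue.
(228/409) = -1 → non-residue.
(244/409) = -1 → non-residue.
(306/409) = +1 → QR.
(337/409) = +1 → QR.
Total quadratic residues among the 5: 2.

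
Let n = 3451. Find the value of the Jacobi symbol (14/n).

0

Pull out 2: since 3451 ≡ 3 (mod 8), (2/3451) = -1.
Reciprocity: 7 ≡ 3 and 3451 ≡ 3 (mod 4), so (7/3451) = −(3451/7).
Reduce top mod 7: now compute (0/7).
Top reduces to 0: gcd > 1, so the symbol is 0.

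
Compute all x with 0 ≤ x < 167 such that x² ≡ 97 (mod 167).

Since 167 ≡ 3 (mod 4), a square root of 97 is 97^((167+1)/4) = 97^42 mod 167.
Repeated squaring: 97^2≡57, 97^4≡76, 97^8≡98, 97^16≡85, 97^32≡44 (mod 167).
97^42 = 97^(32+8+2) ≡ 127 (mod 167).
Check: 127² = 16129 ≡ 97 (mod 167). The two roots are 40 and 127.

40, 127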